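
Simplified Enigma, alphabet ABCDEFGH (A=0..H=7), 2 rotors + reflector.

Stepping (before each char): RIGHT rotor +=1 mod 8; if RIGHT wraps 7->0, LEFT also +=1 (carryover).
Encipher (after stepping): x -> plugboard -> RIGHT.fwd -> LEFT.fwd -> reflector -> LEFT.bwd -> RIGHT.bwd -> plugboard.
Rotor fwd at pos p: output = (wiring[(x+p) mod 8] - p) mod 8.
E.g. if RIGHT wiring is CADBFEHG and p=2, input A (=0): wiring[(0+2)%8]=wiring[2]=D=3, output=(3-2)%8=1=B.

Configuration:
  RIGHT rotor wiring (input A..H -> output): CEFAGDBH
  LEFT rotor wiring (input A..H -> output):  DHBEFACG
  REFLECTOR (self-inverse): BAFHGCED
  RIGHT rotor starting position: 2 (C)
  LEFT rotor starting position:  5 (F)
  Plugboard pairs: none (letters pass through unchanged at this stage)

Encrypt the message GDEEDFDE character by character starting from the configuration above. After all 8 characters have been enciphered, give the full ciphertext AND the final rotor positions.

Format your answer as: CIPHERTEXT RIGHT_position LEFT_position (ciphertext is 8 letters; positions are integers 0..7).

Char 1 ('G'): step: R->3, L=5; G->plug->G->R->B->L->F->refl->C->L'->E->R'->E->plug->E
Char 2 ('D'): step: R->4, L=5; D->plug->D->R->D->L->G->refl->E->L'->F->R'->C->plug->C
Char 3 ('E'): step: R->5, L=5; E->plug->E->R->H->L->A->refl->B->L'->C->R'->C->plug->C
Char 4 ('E'): step: R->6, L=5; E->plug->E->R->H->L->A->refl->B->L'->C->R'->F->plug->F
Char 5 ('D'): step: R->7, L=5; D->plug->D->R->G->L->H->refl->D->L'->A->R'->A->plug->A
Char 6 ('F'): step: R->0, L->6 (L advanced); F->plug->F->R->D->L->B->refl->A->L'->B->R'->G->plug->G
Char 7 ('D'): step: R->1, L=6; D->plug->D->R->F->L->G->refl->E->L'->A->R'->F->plug->F
Char 8 ('E'): step: R->2, L=6; E->plug->E->R->H->L->C->refl->F->L'->C->R'->H->plug->H
Final: ciphertext=ECCFAGFH, RIGHT=2, LEFT=6

Answer: ECCFAGFH 2 6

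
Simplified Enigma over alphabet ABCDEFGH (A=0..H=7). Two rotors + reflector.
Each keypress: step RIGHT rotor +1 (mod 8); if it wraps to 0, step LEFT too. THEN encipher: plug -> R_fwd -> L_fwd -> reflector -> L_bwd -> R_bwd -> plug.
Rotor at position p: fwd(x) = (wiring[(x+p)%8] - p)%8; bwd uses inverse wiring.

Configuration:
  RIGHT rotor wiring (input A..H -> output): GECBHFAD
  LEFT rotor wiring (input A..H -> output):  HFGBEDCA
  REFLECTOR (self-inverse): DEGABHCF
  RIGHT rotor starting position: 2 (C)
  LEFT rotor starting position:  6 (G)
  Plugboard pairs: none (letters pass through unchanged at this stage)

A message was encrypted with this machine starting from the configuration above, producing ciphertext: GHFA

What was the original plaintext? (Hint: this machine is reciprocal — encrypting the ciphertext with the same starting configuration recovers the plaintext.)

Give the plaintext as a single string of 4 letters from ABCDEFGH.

Answer: ACGC

Derivation:
Char 1 ('G'): step: R->3, L=6; G->plug->G->R->B->L->C->refl->G->L'->G->R'->A->plug->A
Char 2 ('H'): step: R->4, L=6; H->plug->H->R->F->L->D->refl->A->L'->E->R'->C->plug->C
Char 3 ('F'): step: R->5, L=6; F->plug->F->R->F->L->D->refl->A->L'->E->R'->G->plug->G
Char 4 ('A'): step: R->6, L=6; A->plug->A->R->C->L->B->refl->E->L'->A->R'->C->plug->C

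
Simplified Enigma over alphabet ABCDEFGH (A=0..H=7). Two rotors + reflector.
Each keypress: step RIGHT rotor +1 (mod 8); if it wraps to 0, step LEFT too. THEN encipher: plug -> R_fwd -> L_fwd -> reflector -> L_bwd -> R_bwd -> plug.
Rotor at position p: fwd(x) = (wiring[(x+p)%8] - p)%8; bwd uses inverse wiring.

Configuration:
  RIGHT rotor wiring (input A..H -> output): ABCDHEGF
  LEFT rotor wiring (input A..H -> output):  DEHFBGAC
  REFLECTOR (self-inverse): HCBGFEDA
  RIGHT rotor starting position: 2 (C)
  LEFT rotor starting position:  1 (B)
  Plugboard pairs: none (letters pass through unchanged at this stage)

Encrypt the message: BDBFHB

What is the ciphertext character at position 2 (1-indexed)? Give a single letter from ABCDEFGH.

Char 1 ('B'): step: R->3, L=1; B->plug->B->R->E->L->F->refl->E->L'->C->R'->E->plug->E
Char 2 ('D'): step: R->4, L=1; D->plug->D->R->B->L->G->refl->D->L'->A->R'->B->plug->B

B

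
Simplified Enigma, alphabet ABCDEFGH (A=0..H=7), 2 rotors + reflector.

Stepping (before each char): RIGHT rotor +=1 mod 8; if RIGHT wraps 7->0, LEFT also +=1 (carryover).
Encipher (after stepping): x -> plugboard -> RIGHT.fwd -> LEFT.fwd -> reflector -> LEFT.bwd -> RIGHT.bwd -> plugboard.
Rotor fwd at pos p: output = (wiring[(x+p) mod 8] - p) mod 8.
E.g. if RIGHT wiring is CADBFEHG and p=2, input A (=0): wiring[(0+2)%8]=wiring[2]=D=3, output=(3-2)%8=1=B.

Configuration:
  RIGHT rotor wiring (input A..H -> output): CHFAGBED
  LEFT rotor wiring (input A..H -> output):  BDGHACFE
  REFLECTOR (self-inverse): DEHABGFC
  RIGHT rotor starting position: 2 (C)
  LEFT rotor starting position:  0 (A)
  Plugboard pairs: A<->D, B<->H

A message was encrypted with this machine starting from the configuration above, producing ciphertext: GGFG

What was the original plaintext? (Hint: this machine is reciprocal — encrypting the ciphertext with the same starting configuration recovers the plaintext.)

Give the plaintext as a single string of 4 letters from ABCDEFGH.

Answer: ABHE

Derivation:
Char 1 ('G'): step: R->3, L=0; G->plug->G->R->E->L->A->refl->D->L'->B->R'->D->plug->A
Char 2 ('G'): step: R->4, L=0; G->plug->G->R->B->L->D->refl->A->L'->E->R'->H->plug->B
Char 3 ('F'): step: R->5, L=0; F->plug->F->R->A->L->B->refl->E->L'->H->R'->B->plug->H
Char 4 ('G'): step: R->6, L=0; G->plug->G->R->A->L->B->refl->E->L'->H->R'->E->plug->E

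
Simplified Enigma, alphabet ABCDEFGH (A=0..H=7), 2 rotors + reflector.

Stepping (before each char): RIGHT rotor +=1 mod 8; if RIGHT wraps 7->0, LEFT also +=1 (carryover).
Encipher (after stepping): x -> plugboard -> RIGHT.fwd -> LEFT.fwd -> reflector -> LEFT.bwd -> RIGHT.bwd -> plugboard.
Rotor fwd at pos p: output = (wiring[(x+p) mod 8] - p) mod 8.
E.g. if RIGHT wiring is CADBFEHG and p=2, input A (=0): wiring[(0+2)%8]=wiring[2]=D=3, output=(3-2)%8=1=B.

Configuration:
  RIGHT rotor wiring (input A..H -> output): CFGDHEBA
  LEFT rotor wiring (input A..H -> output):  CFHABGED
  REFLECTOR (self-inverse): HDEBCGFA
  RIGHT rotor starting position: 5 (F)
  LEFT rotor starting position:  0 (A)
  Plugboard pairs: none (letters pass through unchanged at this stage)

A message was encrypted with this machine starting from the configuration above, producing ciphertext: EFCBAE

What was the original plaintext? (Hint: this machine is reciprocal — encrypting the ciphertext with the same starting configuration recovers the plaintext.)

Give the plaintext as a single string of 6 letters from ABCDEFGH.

Answer: HCHGBF

Derivation:
Char 1 ('E'): step: R->6, L=0; E->plug->E->R->A->L->C->refl->E->L'->G->R'->H->plug->H
Char 2 ('F'): step: R->7, L=0; F->plug->F->R->A->L->C->refl->E->L'->G->R'->C->plug->C
Char 3 ('C'): step: R->0, L->1 (L advanced); C->plug->C->R->G->L->C->refl->E->L'->A->R'->H->plug->H
Char 4 ('B'): step: R->1, L=1; B->plug->B->R->F->L->D->refl->B->L'->H->R'->G->plug->G
Char 5 ('A'): step: R->2, L=1; A->plug->A->R->E->L->F->refl->G->L'->B->R'->B->plug->B
Char 6 ('E'): step: R->3, L=1; E->plug->E->R->F->L->D->refl->B->L'->H->R'->F->plug->F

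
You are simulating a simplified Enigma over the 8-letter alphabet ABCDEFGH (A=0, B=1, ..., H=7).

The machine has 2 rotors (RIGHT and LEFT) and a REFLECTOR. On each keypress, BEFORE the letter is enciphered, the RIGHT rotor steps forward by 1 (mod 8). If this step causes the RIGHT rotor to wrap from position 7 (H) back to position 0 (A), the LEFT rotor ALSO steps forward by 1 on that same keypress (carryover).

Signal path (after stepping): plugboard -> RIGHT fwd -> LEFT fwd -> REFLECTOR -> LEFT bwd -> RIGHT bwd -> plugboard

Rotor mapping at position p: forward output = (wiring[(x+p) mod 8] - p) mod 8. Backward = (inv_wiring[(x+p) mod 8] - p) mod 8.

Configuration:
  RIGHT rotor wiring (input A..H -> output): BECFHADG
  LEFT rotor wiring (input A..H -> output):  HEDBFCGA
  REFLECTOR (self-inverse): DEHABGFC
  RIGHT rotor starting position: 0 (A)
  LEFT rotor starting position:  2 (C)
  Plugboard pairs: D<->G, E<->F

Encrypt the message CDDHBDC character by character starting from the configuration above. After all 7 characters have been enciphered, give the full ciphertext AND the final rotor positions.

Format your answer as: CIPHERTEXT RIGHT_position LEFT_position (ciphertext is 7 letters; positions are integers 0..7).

Char 1 ('C'): step: R->1, L=2; C->plug->C->R->E->L->E->refl->B->L'->A->R'->H->plug->H
Char 2 ('D'): step: R->2, L=2; D->plug->G->R->H->L->C->refl->H->L'->B->R'->E->plug->F
Char 3 ('D'): step: R->3, L=2; D->plug->G->R->B->L->H->refl->C->L'->H->R'->H->plug->H
Char 4 ('H'): step: R->4, L=2; H->plug->H->R->B->L->H->refl->C->L'->H->R'->C->plug->C
Char 5 ('B'): step: R->5, L=2; B->plug->B->R->G->L->F->refl->G->L'->F->R'->F->plug->E
Char 6 ('D'): step: R->6, L=2; D->plug->G->R->B->L->H->refl->C->L'->H->R'->F->plug->E
Char 7 ('C'): step: R->7, L=2; C->plug->C->R->F->L->G->refl->F->L'->G->R'->E->plug->F
Final: ciphertext=HFHCEEF, RIGHT=7, LEFT=2

Answer: HFHCEEF 7 2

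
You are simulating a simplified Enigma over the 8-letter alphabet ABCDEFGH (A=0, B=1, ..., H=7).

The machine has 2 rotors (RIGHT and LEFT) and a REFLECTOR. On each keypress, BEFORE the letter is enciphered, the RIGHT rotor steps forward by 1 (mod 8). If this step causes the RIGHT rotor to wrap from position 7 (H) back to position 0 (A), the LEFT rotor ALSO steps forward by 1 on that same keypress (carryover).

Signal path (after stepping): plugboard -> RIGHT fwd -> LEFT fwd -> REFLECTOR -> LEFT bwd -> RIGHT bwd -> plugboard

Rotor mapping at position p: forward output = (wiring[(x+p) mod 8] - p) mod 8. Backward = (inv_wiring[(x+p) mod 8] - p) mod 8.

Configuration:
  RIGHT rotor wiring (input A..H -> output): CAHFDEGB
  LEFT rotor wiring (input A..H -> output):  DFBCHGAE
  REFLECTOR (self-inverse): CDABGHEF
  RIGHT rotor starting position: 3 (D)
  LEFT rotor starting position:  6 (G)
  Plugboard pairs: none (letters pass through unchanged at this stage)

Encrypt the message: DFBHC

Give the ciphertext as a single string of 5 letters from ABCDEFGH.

Answer: HEDDF

Derivation:
Char 1 ('D'): step: R->4, L=6; D->plug->D->R->F->L->E->refl->G->L'->B->R'->H->plug->H
Char 2 ('F'): step: R->5, L=6; F->plug->F->R->C->L->F->refl->H->L'->D->R'->E->plug->E
Char 3 ('B'): step: R->6, L=6; B->plug->B->R->D->L->H->refl->F->L'->C->R'->D->plug->D
Char 4 ('H'): step: R->7, L=6; H->plug->H->R->H->L->A->refl->C->L'->A->R'->D->plug->D
Char 5 ('C'): step: R->0, L->7 (L advanced); C->plug->C->R->H->L->B->refl->D->L'->E->R'->F->plug->F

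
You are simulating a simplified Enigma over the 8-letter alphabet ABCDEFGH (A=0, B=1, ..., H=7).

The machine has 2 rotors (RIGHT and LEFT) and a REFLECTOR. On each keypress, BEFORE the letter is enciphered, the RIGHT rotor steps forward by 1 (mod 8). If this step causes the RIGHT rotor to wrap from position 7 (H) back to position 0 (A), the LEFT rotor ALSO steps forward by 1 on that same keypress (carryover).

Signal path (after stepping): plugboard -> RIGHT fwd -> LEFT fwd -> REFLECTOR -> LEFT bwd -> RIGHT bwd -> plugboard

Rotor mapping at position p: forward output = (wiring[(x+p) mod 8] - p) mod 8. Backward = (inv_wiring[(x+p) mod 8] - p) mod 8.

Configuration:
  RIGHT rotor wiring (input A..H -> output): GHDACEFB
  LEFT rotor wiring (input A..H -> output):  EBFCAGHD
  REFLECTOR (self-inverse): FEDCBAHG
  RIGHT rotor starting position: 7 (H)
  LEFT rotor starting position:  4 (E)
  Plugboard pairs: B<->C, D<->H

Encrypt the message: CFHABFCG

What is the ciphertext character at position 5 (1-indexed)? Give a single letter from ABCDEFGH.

Char 1 ('C'): step: R->0, L->5 (L advanced); C->plug->B->R->H->L->D->refl->C->L'->B->R'->H->plug->D
Char 2 ('F'): step: R->1, L=5; F->plug->F->R->E->L->E->refl->B->L'->A->R'->G->plug->G
Char 3 ('H'): step: R->2, L=5; H->plug->D->R->C->L->G->refl->H->L'->D->R'->E->plug->E
Char 4 ('A'): step: R->3, L=5; A->plug->A->R->F->L->A->refl->F->L'->G->R'->E->plug->E
Char 5 ('B'): step: R->4, L=5; B->plug->C->R->B->L->C->refl->D->L'->H->R'->G->plug->G

G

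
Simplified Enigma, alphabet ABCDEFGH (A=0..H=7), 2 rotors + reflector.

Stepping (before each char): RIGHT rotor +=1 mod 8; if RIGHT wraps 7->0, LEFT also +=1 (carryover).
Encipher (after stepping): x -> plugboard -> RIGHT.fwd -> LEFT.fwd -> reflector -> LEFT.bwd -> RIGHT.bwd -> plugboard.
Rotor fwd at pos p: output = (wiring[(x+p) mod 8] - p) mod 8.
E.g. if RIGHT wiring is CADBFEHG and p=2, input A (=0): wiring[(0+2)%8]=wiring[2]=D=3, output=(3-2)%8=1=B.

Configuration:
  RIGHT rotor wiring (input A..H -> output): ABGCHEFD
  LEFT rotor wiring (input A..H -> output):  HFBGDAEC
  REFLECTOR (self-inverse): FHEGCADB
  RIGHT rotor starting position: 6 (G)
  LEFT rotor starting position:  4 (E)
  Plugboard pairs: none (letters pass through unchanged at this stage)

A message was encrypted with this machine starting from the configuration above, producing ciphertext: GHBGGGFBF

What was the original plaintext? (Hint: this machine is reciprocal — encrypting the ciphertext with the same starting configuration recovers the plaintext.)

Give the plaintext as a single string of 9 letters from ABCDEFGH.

Char 1 ('G'): step: R->7, L=4; G->plug->G->R->F->L->B->refl->H->L'->A->R'->F->plug->F
Char 2 ('H'): step: R->0, L->5 (L advanced); H->plug->H->R->D->L->C->refl->E->L'->F->R'->G->plug->G
Char 3 ('B'): step: R->1, L=5; B->plug->B->R->F->L->E->refl->C->L'->D->R'->E->plug->E
Char 4 ('G'): step: R->2, L=5; G->plug->G->R->G->L->B->refl->H->L'->B->R'->F->plug->F
Char 5 ('G'): step: R->3, L=5; G->plug->G->R->G->L->B->refl->H->L'->B->R'->C->plug->C
Char 6 ('G'): step: R->4, L=5; G->plug->G->R->C->L->F->refl->A->L'->E->R'->E->plug->E
Char 7 ('F'): step: R->5, L=5; F->plug->F->R->B->L->H->refl->B->L'->G->R'->C->plug->C
Char 8 ('B'): step: R->6, L=5; B->plug->B->R->F->L->E->refl->C->L'->D->R'->D->plug->D
Char 9 ('F'): step: R->7, L=5; F->plug->F->R->A->L->D->refl->G->L'->H->R'->D->plug->D

Answer: FGEFCECDD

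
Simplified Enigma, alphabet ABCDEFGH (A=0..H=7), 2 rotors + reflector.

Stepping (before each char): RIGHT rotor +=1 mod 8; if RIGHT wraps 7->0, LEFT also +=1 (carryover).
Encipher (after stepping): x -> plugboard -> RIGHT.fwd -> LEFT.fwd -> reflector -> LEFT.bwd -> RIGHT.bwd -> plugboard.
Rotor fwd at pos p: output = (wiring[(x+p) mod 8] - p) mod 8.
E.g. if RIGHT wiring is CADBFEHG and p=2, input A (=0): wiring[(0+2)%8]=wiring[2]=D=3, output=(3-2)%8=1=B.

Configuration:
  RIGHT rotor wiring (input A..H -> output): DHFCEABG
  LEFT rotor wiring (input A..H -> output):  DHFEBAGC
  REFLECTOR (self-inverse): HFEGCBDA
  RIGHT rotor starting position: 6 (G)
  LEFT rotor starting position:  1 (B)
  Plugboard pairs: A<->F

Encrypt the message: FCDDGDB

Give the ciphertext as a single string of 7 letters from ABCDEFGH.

Answer: GDAEBCC

Derivation:
Char 1 ('F'): step: R->7, L=1; F->plug->A->R->H->L->C->refl->E->L'->B->R'->G->plug->G
Char 2 ('C'): step: R->0, L->2 (L advanced); C->plug->C->R->F->L->A->refl->H->L'->C->R'->D->plug->D
Char 3 ('D'): step: R->1, L=2; D->plug->D->R->D->L->G->refl->D->L'->A->R'->F->plug->A
Char 4 ('D'): step: R->2, L=2; D->plug->D->R->G->L->B->refl->F->L'->H->R'->E->plug->E
Char 5 ('G'): step: R->3, L=2; G->plug->G->R->E->L->E->refl->C->L'->B->R'->B->plug->B
Char 6 ('D'): step: R->4, L=2; D->plug->D->R->C->L->H->refl->A->L'->F->R'->C->plug->C
Char 7 ('B'): step: R->5, L=2; B->plug->B->R->E->L->E->refl->C->L'->B->R'->C->plug->C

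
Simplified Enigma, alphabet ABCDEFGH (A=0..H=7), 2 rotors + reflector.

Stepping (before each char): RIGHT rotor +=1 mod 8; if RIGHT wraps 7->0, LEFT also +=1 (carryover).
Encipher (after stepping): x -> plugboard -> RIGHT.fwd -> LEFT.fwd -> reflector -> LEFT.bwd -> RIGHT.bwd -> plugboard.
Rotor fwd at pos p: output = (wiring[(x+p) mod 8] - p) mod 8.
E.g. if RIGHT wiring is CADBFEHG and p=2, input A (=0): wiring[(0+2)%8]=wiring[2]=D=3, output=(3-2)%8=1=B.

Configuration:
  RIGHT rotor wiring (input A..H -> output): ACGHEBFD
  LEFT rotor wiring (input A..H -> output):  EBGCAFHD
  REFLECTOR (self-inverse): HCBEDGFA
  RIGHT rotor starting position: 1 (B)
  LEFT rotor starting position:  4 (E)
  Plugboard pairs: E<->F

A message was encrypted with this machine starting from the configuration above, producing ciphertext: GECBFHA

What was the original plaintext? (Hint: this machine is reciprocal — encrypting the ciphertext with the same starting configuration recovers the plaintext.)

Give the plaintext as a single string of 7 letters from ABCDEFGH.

Answer: EGEGCBH

Derivation:
Char 1 ('G'): step: R->2, L=4; G->plug->G->R->G->L->C->refl->B->L'->B->R'->F->plug->E
Char 2 ('E'): step: R->3, L=4; E->plug->F->R->F->L->F->refl->G->L'->H->R'->G->plug->G
Char 3 ('C'): step: R->4, L=4; C->plug->C->R->B->L->B->refl->C->L'->G->R'->F->plug->E
Char 4 ('B'): step: R->5, L=4; B->plug->B->R->A->L->E->refl->D->L'->C->R'->G->plug->G
Char 5 ('F'): step: R->6, L=4; F->plug->E->R->A->L->E->refl->D->L'->C->R'->C->plug->C
Char 6 ('H'): step: R->7, L=4; H->plug->H->R->G->L->C->refl->B->L'->B->R'->B->plug->B
Char 7 ('A'): step: R->0, L->5 (L advanced); A->plug->A->R->A->L->A->refl->H->L'->D->R'->H->plug->H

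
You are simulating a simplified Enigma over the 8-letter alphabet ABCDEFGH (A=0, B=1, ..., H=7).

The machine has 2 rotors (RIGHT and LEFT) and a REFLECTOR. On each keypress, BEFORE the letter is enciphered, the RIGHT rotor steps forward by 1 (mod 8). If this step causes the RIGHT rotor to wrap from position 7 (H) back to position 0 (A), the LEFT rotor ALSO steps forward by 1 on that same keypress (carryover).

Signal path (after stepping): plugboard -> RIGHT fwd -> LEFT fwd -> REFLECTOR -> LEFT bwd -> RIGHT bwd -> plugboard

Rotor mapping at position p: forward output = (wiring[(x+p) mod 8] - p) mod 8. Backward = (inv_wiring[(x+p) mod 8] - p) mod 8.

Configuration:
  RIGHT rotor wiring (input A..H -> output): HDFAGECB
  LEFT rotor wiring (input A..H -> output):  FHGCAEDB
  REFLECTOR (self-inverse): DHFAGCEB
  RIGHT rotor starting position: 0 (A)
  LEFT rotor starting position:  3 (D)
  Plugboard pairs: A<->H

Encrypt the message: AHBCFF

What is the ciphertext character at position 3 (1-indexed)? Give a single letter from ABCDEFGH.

Char 1 ('A'): step: R->1, L=3; A->plug->H->R->G->L->E->refl->G->L'->E->R'->B->plug->B
Char 2 ('H'): step: R->2, L=3; H->plug->A->R->D->L->A->refl->D->L'->H->R'->F->plug->F
Char 3 ('B'): step: R->3, L=3; B->plug->B->R->D->L->A->refl->D->L'->H->R'->D->plug->D

D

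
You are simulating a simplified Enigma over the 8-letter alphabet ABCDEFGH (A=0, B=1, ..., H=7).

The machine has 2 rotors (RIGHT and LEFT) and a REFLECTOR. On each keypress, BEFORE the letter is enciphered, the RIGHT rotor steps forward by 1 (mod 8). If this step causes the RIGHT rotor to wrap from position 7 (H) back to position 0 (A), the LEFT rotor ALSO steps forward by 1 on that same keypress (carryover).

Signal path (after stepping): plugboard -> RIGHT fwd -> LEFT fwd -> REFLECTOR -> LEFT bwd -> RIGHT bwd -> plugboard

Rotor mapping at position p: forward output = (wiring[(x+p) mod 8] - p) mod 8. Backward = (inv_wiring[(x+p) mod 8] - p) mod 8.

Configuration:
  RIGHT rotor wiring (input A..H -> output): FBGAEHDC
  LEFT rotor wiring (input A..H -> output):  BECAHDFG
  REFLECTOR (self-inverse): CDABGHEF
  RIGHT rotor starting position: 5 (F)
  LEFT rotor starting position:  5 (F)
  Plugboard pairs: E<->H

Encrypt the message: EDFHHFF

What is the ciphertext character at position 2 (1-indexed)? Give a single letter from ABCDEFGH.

Char 1 ('E'): step: R->6, L=5; E->plug->H->R->B->L->A->refl->C->L'->H->R'->C->plug->C
Char 2 ('D'): step: R->7, L=5; D->plug->D->R->H->L->C->refl->A->L'->B->R'->E->plug->H

H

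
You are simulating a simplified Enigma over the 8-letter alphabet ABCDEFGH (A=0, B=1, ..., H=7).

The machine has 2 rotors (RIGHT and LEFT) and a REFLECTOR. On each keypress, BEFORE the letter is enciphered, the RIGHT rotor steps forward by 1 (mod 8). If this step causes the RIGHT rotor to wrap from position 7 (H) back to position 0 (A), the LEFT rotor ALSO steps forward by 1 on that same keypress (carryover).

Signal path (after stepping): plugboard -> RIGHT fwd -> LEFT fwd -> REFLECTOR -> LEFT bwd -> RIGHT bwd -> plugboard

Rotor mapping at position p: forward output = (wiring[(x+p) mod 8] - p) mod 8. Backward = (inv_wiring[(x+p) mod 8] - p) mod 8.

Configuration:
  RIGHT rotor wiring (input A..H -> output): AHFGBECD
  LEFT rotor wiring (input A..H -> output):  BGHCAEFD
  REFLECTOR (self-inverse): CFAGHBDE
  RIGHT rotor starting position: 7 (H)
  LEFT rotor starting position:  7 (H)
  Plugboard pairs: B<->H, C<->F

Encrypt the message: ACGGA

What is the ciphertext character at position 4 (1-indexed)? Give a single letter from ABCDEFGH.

Char 1 ('A'): step: R->0, L->0 (L advanced); A->plug->A->R->A->L->B->refl->F->L'->G->R'->D->plug->D
Char 2 ('C'): step: R->1, L=0; C->plug->F->R->B->L->G->refl->D->L'->H->R'->H->plug->B
Char 3 ('G'): step: R->2, L=0; G->plug->G->R->G->L->F->refl->B->L'->A->R'->E->plug->E
Char 4 ('G'): step: R->3, L=0; G->plug->G->R->E->L->A->refl->C->L'->D->R'->A->plug->A

A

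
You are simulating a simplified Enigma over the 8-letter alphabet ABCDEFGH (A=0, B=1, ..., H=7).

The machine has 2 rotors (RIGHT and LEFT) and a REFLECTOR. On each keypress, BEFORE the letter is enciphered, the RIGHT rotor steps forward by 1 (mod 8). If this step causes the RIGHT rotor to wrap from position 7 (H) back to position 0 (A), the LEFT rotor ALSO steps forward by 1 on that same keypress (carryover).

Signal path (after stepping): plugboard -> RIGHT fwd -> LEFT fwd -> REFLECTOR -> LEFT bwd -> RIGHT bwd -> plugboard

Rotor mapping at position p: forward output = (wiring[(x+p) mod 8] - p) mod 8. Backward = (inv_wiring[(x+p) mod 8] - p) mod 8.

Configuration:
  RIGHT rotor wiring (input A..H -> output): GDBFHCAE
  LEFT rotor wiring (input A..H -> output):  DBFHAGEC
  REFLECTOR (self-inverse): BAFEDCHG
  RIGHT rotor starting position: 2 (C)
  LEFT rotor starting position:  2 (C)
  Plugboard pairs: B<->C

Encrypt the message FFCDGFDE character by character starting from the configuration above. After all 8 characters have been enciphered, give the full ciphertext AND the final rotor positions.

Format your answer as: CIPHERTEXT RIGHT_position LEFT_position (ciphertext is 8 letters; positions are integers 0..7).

Answer: GEGCFGBG 2 3

Derivation:
Char 1 ('F'): step: R->3, L=2; F->plug->F->R->D->L->E->refl->D->L'->A->R'->G->plug->G
Char 2 ('F'): step: R->4, L=2; F->plug->F->R->H->L->H->refl->G->L'->C->R'->E->plug->E
Char 3 ('C'): step: R->5, L=2; C->plug->B->R->D->L->E->refl->D->L'->A->R'->G->plug->G
Char 4 ('D'): step: R->6, L=2; D->plug->D->R->F->L->A->refl->B->L'->G->R'->B->plug->C
Char 5 ('G'): step: R->7, L=2; G->plug->G->R->D->L->E->refl->D->L'->A->R'->F->plug->F
Char 6 ('F'): step: R->0, L->3 (L advanced); F->plug->F->R->C->L->D->refl->E->L'->A->R'->G->plug->G
Char 7 ('D'): step: R->1, L=3; D->plug->D->R->G->L->G->refl->H->L'->E->R'->C->plug->B
Char 8 ('E'): step: R->2, L=3; E->plug->E->R->G->L->G->refl->H->L'->E->R'->G->plug->G
Final: ciphertext=GEGCFGBG, RIGHT=2, LEFT=3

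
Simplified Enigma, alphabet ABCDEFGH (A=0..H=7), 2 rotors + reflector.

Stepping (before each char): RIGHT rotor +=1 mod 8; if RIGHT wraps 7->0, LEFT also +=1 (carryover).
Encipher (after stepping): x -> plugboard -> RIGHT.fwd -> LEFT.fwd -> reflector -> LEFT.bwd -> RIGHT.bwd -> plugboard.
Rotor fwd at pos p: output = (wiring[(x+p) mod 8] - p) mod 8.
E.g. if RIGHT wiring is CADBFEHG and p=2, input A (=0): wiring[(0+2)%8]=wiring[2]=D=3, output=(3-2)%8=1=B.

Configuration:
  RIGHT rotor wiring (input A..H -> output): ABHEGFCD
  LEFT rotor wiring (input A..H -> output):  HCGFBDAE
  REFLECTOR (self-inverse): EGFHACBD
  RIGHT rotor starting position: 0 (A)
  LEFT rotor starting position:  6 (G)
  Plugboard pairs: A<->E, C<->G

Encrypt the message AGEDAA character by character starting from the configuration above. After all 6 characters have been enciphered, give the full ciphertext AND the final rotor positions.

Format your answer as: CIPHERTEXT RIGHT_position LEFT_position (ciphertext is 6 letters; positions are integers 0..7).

Answer: GDGHDG 6 6

Derivation:
Char 1 ('A'): step: R->1, L=6; A->plug->E->R->E->L->A->refl->E->L'->D->R'->C->plug->G
Char 2 ('G'): step: R->2, L=6; G->plug->C->R->E->L->A->refl->E->L'->D->R'->D->plug->D
Char 3 ('E'): step: R->3, L=6; E->plug->A->R->B->L->G->refl->B->L'->C->R'->C->plug->G
Char 4 ('D'): step: R->4, L=6; D->plug->D->R->H->L->F->refl->C->L'->A->R'->H->plug->H
Char 5 ('A'): step: R->5, L=6; A->plug->E->R->E->L->A->refl->E->L'->D->R'->D->plug->D
Char 6 ('A'): step: R->6, L=6; A->plug->E->R->B->L->G->refl->B->L'->C->R'->C->plug->G
Final: ciphertext=GDGHDG, RIGHT=6, LEFT=6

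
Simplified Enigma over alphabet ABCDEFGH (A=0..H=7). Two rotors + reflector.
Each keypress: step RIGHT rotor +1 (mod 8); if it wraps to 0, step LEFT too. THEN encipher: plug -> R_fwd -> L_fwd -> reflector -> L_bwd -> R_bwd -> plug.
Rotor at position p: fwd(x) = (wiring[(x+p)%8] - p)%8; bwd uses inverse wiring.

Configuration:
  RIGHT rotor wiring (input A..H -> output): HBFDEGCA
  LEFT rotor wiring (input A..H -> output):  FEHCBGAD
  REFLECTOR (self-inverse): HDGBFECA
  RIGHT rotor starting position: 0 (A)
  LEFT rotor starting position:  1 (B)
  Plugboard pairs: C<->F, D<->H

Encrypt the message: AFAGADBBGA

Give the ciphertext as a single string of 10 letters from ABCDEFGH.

Answer: FEDFGBFGBE

Derivation:
Char 1 ('A'): step: R->1, L=1; A->plug->A->R->A->L->D->refl->B->L'->C->R'->C->plug->F
Char 2 ('F'): step: R->2, L=1; F->plug->C->R->C->L->B->refl->D->L'->A->R'->E->plug->E
Char 3 ('A'): step: R->3, L=1; A->plug->A->R->A->L->D->refl->B->L'->C->R'->H->plug->D
Char 4 ('G'): step: R->4, L=1; G->plug->G->R->B->L->G->refl->C->L'->G->R'->C->plug->F
Char 5 ('A'): step: R->5, L=1; A->plug->A->R->B->L->G->refl->C->L'->G->R'->G->plug->G
Char 6 ('D'): step: R->6, L=1; D->plug->H->R->A->L->D->refl->B->L'->C->R'->B->plug->B
Char 7 ('B'): step: R->7, L=1; B->plug->B->R->A->L->D->refl->B->L'->C->R'->C->plug->F
Char 8 ('B'): step: R->0, L->2 (L advanced); B->plug->B->R->B->L->A->refl->H->L'->C->R'->G->plug->G
Char 9 ('G'): step: R->1, L=2; G->plug->G->R->H->L->C->refl->G->L'->E->R'->B->plug->B
Char 10 ('A'): step: R->2, L=2; A->plug->A->R->D->L->E->refl->F->L'->A->R'->E->plug->E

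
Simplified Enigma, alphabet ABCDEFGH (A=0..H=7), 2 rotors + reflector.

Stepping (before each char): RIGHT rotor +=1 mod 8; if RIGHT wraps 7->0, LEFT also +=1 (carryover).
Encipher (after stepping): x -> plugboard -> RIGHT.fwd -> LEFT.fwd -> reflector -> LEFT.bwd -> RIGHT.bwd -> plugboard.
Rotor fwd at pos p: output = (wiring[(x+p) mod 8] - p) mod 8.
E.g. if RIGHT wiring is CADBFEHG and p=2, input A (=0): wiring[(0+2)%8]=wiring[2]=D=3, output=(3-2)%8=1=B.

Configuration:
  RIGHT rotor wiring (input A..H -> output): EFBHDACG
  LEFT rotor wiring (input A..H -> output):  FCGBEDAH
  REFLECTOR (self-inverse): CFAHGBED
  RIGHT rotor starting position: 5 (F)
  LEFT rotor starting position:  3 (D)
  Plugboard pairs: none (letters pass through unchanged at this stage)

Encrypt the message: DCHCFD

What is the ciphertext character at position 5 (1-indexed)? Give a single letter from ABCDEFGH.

Char 1 ('D'): step: R->6, L=3; D->plug->D->R->H->L->D->refl->H->L'->G->R'->C->plug->C
Char 2 ('C'): step: R->7, L=3; C->plug->C->R->G->L->H->refl->D->L'->H->R'->A->plug->A
Char 3 ('H'): step: R->0, L->4 (L advanced); H->plug->H->R->G->L->C->refl->A->L'->A->R'->F->plug->F
Char 4 ('C'): step: R->1, L=4; C->plug->C->R->G->L->C->refl->A->L'->A->R'->B->plug->B
Char 5 ('F'): step: R->2, L=4; F->plug->F->R->E->L->B->refl->F->L'->H->R'->A->plug->A

A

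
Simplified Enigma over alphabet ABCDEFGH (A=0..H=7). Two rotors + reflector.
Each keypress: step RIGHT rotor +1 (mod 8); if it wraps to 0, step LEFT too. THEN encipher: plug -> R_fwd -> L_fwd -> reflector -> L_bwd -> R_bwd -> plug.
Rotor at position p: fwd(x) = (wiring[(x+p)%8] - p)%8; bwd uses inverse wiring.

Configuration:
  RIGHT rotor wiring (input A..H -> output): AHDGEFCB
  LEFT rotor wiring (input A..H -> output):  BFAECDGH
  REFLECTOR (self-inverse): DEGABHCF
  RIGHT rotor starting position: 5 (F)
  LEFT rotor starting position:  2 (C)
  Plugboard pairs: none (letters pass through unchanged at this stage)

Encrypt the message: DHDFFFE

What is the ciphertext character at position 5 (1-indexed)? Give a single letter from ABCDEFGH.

Char 1 ('D'): step: R->6, L=2; D->plug->D->R->B->L->C->refl->G->L'->A->R'->F->plug->F
Char 2 ('H'): step: R->7, L=2; H->plug->H->R->D->L->B->refl->E->L'->E->R'->D->plug->D
Char 3 ('D'): step: R->0, L->3 (L advanced); D->plug->D->R->G->L->C->refl->G->L'->F->R'->F->plug->F
Char 4 ('F'): step: R->1, L=3; F->plug->F->R->B->L->H->refl->F->L'->H->R'->H->plug->H
Char 5 ('F'): step: R->2, L=3; F->plug->F->R->H->L->F->refl->H->L'->B->R'->A->plug->A

A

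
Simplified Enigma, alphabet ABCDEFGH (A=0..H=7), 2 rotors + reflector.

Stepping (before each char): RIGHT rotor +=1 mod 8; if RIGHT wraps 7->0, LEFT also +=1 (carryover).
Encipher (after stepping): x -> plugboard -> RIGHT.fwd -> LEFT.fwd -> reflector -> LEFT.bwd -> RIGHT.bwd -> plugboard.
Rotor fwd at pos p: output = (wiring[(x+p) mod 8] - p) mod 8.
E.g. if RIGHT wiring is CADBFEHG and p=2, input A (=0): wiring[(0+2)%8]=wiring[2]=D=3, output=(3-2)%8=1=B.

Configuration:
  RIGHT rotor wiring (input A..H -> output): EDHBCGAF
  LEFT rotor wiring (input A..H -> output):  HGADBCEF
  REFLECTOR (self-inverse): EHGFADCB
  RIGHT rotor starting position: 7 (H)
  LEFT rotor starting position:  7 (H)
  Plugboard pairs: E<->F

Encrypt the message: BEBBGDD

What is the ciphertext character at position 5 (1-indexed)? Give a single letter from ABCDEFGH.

Char 1 ('B'): step: R->0, L->0 (L advanced); B->plug->B->R->D->L->D->refl->F->L'->H->R'->C->plug->C
Char 2 ('E'): step: R->1, L=0; E->plug->F->R->H->L->F->refl->D->L'->D->R'->H->plug->H
Char 3 ('B'): step: R->2, L=0; B->plug->B->R->H->L->F->refl->D->L'->D->R'->F->plug->E
Char 4 ('B'): step: R->3, L=0; B->plug->B->R->H->L->F->refl->D->L'->D->R'->C->plug->C
Char 5 ('G'): step: R->4, L=0; G->plug->G->R->D->L->D->refl->F->L'->H->R'->F->plug->E

E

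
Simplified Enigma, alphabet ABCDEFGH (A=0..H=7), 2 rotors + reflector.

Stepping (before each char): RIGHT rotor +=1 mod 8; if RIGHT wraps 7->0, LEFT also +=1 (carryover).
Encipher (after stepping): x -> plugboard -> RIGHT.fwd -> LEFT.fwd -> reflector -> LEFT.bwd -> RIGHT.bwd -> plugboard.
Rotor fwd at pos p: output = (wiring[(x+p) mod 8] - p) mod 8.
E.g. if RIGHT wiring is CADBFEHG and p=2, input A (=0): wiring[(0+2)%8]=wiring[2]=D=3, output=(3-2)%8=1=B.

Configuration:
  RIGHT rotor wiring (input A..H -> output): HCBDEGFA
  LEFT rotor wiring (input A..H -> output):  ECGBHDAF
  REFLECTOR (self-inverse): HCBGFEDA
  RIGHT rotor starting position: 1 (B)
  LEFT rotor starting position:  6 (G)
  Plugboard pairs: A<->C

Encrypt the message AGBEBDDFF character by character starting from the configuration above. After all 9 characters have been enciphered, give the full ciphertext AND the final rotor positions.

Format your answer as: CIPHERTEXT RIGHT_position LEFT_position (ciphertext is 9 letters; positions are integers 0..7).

Char 1 ('A'): step: R->2, L=6; A->plug->C->R->C->L->G->refl->D->L'->F->R'->G->plug->G
Char 2 ('G'): step: R->3, L=6; G->plug->G->R->H->L->F->refl->E->L'->D->R'->C->plug->A
Char 3 ('B'): step: R->4, L=6; B->plug->B->R->C->L->G->refl->D->L'->F->R'->G->plug->G
Char 4 ('E'): step: R->5, L=6; E->plug->E->R->F->L->D->refl->G->L'->C->R'->D->plug->D
Char 5 ('B'): step: R->6, L=6; B->plug->B->R->C->L->G->refl->D->L'->F->R'->F->plug->F
Char 6 ('D'): step: R->7, L=6; D->plug->D->R->C->L->G->refl->D->L'->F->R'->F->plug->F
Char 7 ('D'): step: R->0, L->7 (L advanced); D->plug->D->R->D->L->H->refl->A->L'->F->R'->G->plug->G
Char 8 ('F'): step: R->1, L=7; F->plug->F->R->E->L->C->refl->B->L'->H->R'->G->plug->G
Char 9 ('F'): step: R->2, L=7; F->plug->F->R->G->L->E->refl->F->L'->B->R'->B->plug->B
Final: ciphertext=GAGDFFGGB, RIGHT=2, LEFT=7

Answer: GAGDFFGGB 2 7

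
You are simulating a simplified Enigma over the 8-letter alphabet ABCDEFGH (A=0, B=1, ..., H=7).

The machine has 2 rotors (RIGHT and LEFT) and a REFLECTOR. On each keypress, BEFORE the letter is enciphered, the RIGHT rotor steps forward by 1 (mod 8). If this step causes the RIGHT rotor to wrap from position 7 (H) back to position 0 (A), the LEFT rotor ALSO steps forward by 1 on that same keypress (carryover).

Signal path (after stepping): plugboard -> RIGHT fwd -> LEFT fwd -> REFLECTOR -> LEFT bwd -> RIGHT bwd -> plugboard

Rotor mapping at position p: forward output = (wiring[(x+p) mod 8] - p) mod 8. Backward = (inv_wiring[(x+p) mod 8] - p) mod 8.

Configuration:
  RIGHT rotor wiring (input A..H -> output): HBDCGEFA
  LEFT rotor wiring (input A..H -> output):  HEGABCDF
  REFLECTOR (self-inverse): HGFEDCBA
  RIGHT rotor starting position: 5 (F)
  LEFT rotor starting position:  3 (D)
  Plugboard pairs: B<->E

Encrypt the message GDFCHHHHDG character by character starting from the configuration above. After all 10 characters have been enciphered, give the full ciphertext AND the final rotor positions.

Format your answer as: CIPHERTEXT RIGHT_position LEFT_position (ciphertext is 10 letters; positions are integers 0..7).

Char 1 ('G'): step: R->6, L=3; G->plug->G->R->A->L->F->refl->C->L'->E->R'->F->plug->F
Char 2 ('D'): step: R->7, L=3; D->plug->D->R->E->L->C->refl->F->L'->A->R'->B->plug->E
Char 3 ('F'): step: R->0, L->4 (L advanced); F->plug->F->R->E->L->D->refl->E->L'->H->R'->A->plug->A
Char 4 ('C'): step: R->1, L=4; C->plug->C->R->B->L->G->refl->B->L'->D->R'->E->plug->B
Char 5 ('H'): step: R->2, L=4; H->plug->H->R->H->L->E->refl->D->L'->E->R'->C->plug->C
Char 6 ('H'): step: R->3, L=4; H->plug->H->R->A->L->F->refl->C->L'->G->R'->G->plug->G
Char 7 ('H'): step: R->4, L=4; H->plug->H->R->G->L->C->refl->F->L'->A->R'->B->plug->E
Char 8 ('H'): step: R->5, L=4; H->plug->H->R->B->L->G->refl->B->L'->D->R'->C->plug->C
Char 9 ('D'): step: R->6, L=4; D->plug->D->R->D->L->B->refl->G->L'->B->R'->C->plug->C
Char 10 ('G'): step: R->7, L=4; G->plug->G->R->F->L->A->refl->H->L'->C->R'->C->plug->C
Final: ciphertext=FEABCGECCC, RIGHT=7, LEFT=4

Answer: FEABCGECCC 7 4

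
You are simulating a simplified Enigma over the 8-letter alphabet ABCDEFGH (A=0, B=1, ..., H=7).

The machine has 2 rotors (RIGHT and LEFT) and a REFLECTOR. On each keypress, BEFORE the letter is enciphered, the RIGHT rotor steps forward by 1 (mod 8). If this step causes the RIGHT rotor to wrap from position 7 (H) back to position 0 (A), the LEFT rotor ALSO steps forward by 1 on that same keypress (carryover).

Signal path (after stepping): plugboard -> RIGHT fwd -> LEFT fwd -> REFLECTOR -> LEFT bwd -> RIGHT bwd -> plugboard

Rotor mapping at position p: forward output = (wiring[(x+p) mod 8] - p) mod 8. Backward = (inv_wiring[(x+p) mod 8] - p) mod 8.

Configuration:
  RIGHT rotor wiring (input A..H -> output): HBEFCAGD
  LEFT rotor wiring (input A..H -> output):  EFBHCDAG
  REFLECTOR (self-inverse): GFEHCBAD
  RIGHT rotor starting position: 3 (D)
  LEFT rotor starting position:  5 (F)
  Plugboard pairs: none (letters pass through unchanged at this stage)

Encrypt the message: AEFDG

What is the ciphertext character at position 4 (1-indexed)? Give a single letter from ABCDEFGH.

Char 1 ('A'): step: R->4, L=5; A->plug->A->R->G->L->C->refl->E->L'->F->R'->F->plug->F
Char 2 ('E'): step: R->5, L=5; E->plug->E->R->E->L->A->refl->G->L'->A->R'->G->plug->G
Char 3 ('F'): step: R->6, L=5; F->plug->F->R->H->L->F->refl->B->L'->C->R'->H->plug->H
Char 4 ('D'): step: R->7, L=5; D->plug->D->R->F->L->E->refl->C->L'->G->R'->E->plug->E

E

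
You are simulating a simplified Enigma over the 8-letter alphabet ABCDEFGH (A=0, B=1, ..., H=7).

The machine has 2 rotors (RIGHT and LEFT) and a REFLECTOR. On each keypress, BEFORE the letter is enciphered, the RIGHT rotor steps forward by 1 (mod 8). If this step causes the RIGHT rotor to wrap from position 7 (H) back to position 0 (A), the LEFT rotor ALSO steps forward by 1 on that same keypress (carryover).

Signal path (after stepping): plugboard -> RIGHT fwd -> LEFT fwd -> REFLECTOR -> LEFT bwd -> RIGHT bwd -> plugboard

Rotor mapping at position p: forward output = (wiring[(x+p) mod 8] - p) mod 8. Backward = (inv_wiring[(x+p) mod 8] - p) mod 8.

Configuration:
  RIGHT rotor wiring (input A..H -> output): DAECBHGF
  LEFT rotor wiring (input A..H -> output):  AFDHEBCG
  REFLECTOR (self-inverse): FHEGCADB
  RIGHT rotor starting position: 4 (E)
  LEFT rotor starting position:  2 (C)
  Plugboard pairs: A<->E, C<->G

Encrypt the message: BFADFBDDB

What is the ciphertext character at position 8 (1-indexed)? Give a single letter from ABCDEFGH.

Char 1 ('B'): step: R->5, L=2; B->plug->B->R->B->L->F->refl->A->L'->E->R'->H->plug->H
Char 2 ('F'): step: R->6, L=2; F->plug->F->R->E->L->A->refl->F->L'->B->R'->H->plug->H
Char 3 ('A'): step: R->7, L=2; A->plug->E->R->D->L->H->refl->B->L'->A->R'->G->plug->C
Char 4 ('D'): step: R->0, L->3 (L advanced); D->plug->D->R->C->L->G->refl->D->L'->E->R'->C->plug->G
Char 5 ('F'): step: R->1, L=3; F->plug->F->R->F->L->F->refl->A->L'->H->R'->A->plug->E
Char 6 ('B'): step: R->2, L=3; B->plug->B->R->A->L->E->refl->C->L'->G->R'->H->plug->H
Char 7 ('D'): step: R->3, L=3; D->plug->D->R->D->L->H->refl->B->L'->B->R'->H->plug->H
Char 8 ('D'): step: R->4, L=3; D->plug->D->R->B->L->B->refl->H->L'->D->R'->B->plug->B

B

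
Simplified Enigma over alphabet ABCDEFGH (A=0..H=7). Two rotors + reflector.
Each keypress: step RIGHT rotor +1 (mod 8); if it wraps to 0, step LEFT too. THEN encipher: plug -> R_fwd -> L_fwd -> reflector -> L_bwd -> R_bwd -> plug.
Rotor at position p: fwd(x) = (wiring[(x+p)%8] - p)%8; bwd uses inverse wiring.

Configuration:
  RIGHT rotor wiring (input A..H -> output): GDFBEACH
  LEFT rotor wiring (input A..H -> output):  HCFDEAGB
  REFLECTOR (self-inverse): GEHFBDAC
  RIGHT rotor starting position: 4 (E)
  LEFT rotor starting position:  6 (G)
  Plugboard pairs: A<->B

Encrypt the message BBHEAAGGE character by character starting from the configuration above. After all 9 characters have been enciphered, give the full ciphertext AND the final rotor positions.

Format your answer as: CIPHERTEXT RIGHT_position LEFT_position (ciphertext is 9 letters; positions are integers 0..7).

Char 1 ('B'): step: R->5, L=6; B->plug->A->R->D->L->E->refl->B->L'->C->R'->C->plug->C
Char 2 ('B'): step: R->6, L=6; B->plug->A->R->E->L->H->refl->C->L'->H->R'->E->plug->E
Char 3 ('H'): step: R->7, L=6; H->plug->H->R->D->L->E->refl->B->L'->C->R'->E->plug->E
Char 4 ('E'): step: R->0, L->7 (L advanced); E->plug->E->R->E->L->E->refl->B->L'->G->R'->A->plug->B
Char 5 ('A'): step: R->1, L=7; A->plug->B->R->E->L->E->refl->B->L'->G->R'->G->plug->G
Char 6 ('A'): step: R->2, L=7; A->plug->B->R->H->L->H->refl->C->L'->A->R'->E->plug->E
Char 7 ('G'): step: R->3, L=7; G->plug->G->R->A->L->C->refl->H->L'->H->R'->D->plug->D
Char 8 ('G'): step: R->4, L=7; G->plug->G->R->B->L->A->refl->G->L'->D->R'->D->plug->D
Char 9 ('E'): step: R->5, L=7; E->plug->E->R->G->L->B->refl->E->L'->E->R'->G->plug->G
Final: ciphertext=CEEBGEDDG, RIGHT=5, LEFT=7

Answer: CEEBGEDDG 5 7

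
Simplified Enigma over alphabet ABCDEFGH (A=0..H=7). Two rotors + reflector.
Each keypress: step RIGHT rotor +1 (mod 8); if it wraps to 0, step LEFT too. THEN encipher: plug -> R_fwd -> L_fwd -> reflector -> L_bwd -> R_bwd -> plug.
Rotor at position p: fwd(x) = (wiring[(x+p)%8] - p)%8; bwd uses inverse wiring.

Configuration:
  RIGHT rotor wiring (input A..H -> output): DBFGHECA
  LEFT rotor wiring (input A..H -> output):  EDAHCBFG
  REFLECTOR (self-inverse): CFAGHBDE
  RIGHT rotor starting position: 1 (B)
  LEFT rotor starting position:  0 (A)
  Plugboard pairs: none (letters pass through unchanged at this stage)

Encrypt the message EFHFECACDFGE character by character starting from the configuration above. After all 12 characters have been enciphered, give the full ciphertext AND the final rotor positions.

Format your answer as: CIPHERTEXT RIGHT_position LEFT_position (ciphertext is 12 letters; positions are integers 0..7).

Answer: AADCGBDFHBFF 5 1

Derivation:
Char 1 ('E'): step: R->2, L=0; E->plug->E->R->A->L->E->refl->H->L'->D->R'->A->plug->A
Char 2 ('F'): step: R->3, L=0; F->plug->F->R->A->L->E->refl->H->L'->D->R'->A->plug->A
Char 3 ('H'): step: R->4, L=0; H->plug->H->R->C->L->A->refl->C->L'->E->R'->D->plug->D
Char 4 ('F'): step: R->5, L=0; F->plug->F->R->A->L->E->refl->H->L'->D->R'->C->plug->C
Char 5 ('E'): step: R->6, L=0; E->plug->E->R->H->L->G->refl->D->L'->B->R'->G->plug->G
Char 6 ('C'): step: R->7, L=0; C->plug->C->R->C->L->A->refl->C->L'->E->R'->B->plug->B
Char 7 ('A'): step: R->0, L->1 (L advanced); A->plug->A->R->D->L->B->refl->F->L'->G->R'->D->plug->D
Char 8 ('C'): step: R->1, L=1; C->plug->C->R->F->L->E->refl->H->L'->B->R'->F->plug->F
Char 9 ('D'): step: R->2, L=1; D->plug->D->R->C->L->G->refl->D->L'->H->R'->H->plug->H
Char 10 ('F'): step: R->3, L=1; F->plug->F->R->A->L->C->refl->A->L'->E->R'->B->plug->B
Char 11 ('G'): step: R->4, L=1; G->plug->G->R->B->L->H->refl->E->L'->F->R'->F->plug->F
Char 12 ('E'): step: R->5, L=1; E->plug->E->R->E->L->A->refl->C->L'->A->R'->F->plug->F
Final: ciphertext=AADCGBDFHBFF, RIGHT=5, LEFT=1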